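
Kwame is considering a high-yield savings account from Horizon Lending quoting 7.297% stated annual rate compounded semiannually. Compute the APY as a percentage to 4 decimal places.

EAR = (1 + 0.07297/2)^2 − 1.
= (1 + 0.036485)^2 − 1 = 1.074301 − 1 = 7.4301%.

7.4301%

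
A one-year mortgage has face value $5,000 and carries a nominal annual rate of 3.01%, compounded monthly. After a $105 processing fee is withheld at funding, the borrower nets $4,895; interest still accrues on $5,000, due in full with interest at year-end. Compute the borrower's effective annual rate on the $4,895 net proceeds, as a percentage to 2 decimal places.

5.26%

Amount owed after one year: 5,000 × (1 + 0.0301/12)^12 = 5,000 × 1.030519 = $5,152.59.
Effective rate on net proceeds: 5,152.59 / 4,895 − 1 = 0.052624 = 5.26%.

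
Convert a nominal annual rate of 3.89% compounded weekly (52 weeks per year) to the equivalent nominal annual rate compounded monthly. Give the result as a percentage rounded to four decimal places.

EAR = (1 + 0.0389/52)^52 − 1 = 0.039651.
Solve (1 + r/12)^12 = 1.039651: r/12 = 1.039651^(1/12) − 1 = 0.003246, so r = 0.038949 = 3.8949%.

3.8949%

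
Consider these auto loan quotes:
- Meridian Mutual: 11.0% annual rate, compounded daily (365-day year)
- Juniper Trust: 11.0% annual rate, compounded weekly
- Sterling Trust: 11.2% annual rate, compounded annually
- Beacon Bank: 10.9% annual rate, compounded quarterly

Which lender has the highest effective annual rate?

Meridian Mutual

Meridian Mutual: (1 + 0.110/365)^365 − 1 = 11.626%
Juniper Trust: (1 + 0.110/52)^52 − 1 = 11.615%
Sterling Trust: compounded annually, EAR = 11.200%
Beacon Bank: (1 + 0.109/4)^4 − 1 = 11.354%
The highest effective annual rate is Meridian Mutual at 11.626%.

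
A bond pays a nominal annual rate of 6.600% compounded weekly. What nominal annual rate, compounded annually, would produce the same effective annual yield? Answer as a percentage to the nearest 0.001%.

6.818%

EAR = (1 + 0.06600/52)^52 − 1 = 0.068182.
Compounded annually, the equivalent nominal rate is the EAR itself: 6.818%.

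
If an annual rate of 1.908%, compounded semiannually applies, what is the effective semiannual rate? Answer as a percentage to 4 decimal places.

With a nominal annual rate compounded semiannually, the periodic rate is the nominal rate divided by 2.
i = 0.01908 / 2 = 0.0095400 = 0.9540%.

0.9540%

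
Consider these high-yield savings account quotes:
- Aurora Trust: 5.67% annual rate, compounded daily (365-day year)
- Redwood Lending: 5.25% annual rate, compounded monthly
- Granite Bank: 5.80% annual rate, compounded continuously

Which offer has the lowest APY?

Redwood Lending

Aurora Trust: (1 + 0.0567/365)^365 − 1 = 5.833%
Redwood Lending: (1 + 0.0525/12)^12 − 1 = 5.378%
Granite Bank: e^0.0580 − 1 = 5.971%
The lowest effective annual rate is Redwood Lending at 5.378%.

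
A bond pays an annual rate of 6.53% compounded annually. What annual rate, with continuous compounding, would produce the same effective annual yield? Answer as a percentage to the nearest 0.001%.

6.326%

Compounded annually, EAR = nominal = 0.065300.
Equivalent continuous rate: r = ln(1 + 0.065300) = 0.063256 = 6.326%.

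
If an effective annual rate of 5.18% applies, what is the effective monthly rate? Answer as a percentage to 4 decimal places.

0.4217%

The per-month rate i satisfies (1 + i)^12 = 1 + 0.0518.
i = 1.0518^(1/12) − 1 = 0.0042175 = 0.4217%.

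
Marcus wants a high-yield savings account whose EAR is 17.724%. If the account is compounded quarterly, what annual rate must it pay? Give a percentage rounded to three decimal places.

(1 + r/4)^4 − 1 = 0.17724, so 1 + r/4 = 1.17724^(1/4).
r/4 = 0.041637, so r = 0.166547 = 16.655%.

16.655%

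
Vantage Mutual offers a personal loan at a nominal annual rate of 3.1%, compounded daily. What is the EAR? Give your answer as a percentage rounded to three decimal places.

EAR = (1 + 0.031/365)^365 − 1.
= 1.031484 − 1 = 3.148%.

3.148%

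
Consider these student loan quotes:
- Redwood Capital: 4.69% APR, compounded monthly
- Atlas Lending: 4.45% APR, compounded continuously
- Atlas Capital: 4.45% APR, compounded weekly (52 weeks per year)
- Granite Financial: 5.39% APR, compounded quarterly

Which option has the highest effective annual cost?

Redwood Capital: (1 + 0.0469/12)^12 − 1 = 4.792%
Atlas Lending: e^0.0445 − 1 = 4.550%
Atlas Capital: (1 + 0.0445/52)^52 − 1 = 4.549%
Granite Financial: (1 + 0.0539/4)^4 − 1 = 5.500%
The highest effective annual rate is Granite Financial at 5.500%.

Granite Financial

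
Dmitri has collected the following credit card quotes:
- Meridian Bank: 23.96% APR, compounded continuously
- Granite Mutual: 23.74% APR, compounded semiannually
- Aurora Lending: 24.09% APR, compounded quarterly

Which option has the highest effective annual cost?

Meridian Bank: e^0.2396 − 1 = 27.074%
Granite Mutual: (1 + 0.2374/2)^2 − 1 = 25.149%
Aurora Lending: (1 + 0.2409/4)^4 − 1 = 26.355%
The highest effective annual rate is Meridian Bank at 27.074%.

Meridian Bank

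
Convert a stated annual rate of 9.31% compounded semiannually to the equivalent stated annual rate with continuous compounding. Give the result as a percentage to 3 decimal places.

EAR = (1 + 0.0931/2)^2 − 1 = 0.095267.
Equivalent continuous rate: r = ln(1 + 0.095267) = 0.090998 = 9.100%.

9.100%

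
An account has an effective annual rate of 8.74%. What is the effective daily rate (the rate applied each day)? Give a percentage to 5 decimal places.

The per-day rate i satisfies (1 + i)^365 = 1 + 0.0874.
i = 1.0874^(1/365) − 1 = 0.0002296 = 0.02296%.

0.02296%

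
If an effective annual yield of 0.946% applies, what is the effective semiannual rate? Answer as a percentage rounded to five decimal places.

The per-half-year rate i satisfies (1 + i)^2 = 1 + 0.00946.
i = 1.00946^(1/2) − 1 = 0.0047189 = 0.47189%.

0.47189%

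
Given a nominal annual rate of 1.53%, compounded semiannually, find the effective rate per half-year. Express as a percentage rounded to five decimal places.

0.76500%

With a nominal annual rate compounded semiannually, the periodic rate is the nominal rate divided by 2.
i = 0.0153 / 2 = 0.0076500 = 0.76500%.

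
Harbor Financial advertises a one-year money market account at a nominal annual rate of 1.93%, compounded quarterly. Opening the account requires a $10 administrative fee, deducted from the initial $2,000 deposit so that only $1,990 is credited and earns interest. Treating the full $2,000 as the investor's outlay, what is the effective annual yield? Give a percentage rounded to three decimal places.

Value after one year: 1,990 × (1 + 0.0193/4)^4 = 1,990 × 1.019440 = $2,028.69.
Effective yield on the $2,000 outlay: 2,028.69 / 2,000 − 1 = 0.014343 = 1.434%.

1.434%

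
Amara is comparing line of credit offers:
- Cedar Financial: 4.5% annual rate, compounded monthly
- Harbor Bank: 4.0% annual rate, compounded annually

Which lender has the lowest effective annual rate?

Harbor Bank

Cedar Financial: (1 + 0.045/12)^12 − 1 = 4.594%
Harbor Bank: compounded annually, EAR = 4.000%
The lowest effective annual rate is Harbor Bank at 4.000%.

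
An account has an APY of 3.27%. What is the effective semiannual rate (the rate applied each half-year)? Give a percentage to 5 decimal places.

The per-half-year rate i satisfies (1 + i)^2 = 1 + 0.0327.
i = 1.0327^(1/2) − 1 = 0.0162185 = 1.62185%.

1.62185%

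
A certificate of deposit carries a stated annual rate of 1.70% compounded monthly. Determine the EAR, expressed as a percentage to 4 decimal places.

1.7133%

EAR = (1 + 0.0170/12)^12 − 1.
= 1.017133 − 1 = 1.7133%.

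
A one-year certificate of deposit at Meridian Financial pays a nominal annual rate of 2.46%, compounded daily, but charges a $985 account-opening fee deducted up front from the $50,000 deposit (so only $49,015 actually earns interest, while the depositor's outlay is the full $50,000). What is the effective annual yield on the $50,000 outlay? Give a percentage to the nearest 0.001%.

0.471%

Value after one year: 49,015 × (1 + 0.0246/365)^365 = 49,015 × 1.024904 = $50,235.68.
Effective yield on the $50,000 outlay: 50,235.68 / 50,000 − 1 = 0.004714 = 0.471%.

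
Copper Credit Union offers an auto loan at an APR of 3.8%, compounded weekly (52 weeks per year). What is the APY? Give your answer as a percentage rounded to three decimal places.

EAR = (1 + 0.038/52)^52 − 1.
= 1.038717 − 1 = 3.872%.

3.872%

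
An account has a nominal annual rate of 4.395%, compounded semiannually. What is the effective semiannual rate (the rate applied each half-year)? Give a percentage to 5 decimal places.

With a nominal annual rate compounded semiannually, the periodic rate is the nominal rate divided by 2.
i = 0.04395 / 2 = 0.0219750 = 2.19750%.

2.19750%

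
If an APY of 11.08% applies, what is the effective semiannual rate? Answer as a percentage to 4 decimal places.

The per-half-year rate i satisfies (1 + i)^2 = 1 + 0.1108.
i = 1.1108^(1/2) − 1 = 0.0539450 = 5.3945%.

5.3945%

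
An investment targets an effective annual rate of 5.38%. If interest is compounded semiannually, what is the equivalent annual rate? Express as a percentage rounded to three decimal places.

5.310%

(1 + r/2)^2 − 1 = 0.0538, so 1 + r/2 = 1.0538^(1/2).
r/2 = 0.026548, so r = 0.053095 = 5.310%.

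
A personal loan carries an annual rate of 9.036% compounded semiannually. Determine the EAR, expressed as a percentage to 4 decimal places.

9.2401%

EAR = (1 + 0.09036/2)^2 − 1.
= (1 + 0.045180)^2 − 1 = 1.092401 − 1 = 9.2401%.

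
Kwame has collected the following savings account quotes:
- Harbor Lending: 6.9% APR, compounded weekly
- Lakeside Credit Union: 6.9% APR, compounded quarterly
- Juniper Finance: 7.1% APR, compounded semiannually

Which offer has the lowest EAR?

Lakeside Credit Union

Harbor Lending: (1 + 0.069/52)^52 − 1 = 7.139%
Lakeside Credit Union: (1 + 0.069/4)^4 − 1 = 7.081%
Juniper Finance: (1 + 0.071/2)^2 − 1 = 7.226%
The lowest effective annual rate is Lakeside Credit Union at 7.081%.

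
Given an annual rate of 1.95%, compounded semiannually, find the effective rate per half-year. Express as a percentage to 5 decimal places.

0.97500%

With a nominal annual rate compounded semiannually, the periodic rate is the nominal rate divided by 2.
i = 0.0195 / 2 = 0.0097500 = 0.97500%.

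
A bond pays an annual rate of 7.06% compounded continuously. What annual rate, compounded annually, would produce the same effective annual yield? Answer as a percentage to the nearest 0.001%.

EAR under continuous compounding: e^0.0706 − 1 = 0.073152.
Compounded annually, the equivalent nominal rate is the EAR itself: 7.315%.

7.315%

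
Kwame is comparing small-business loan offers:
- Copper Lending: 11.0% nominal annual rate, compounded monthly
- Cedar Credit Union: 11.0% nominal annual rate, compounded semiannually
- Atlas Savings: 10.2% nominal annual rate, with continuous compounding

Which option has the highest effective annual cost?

Copper Lending: (1 + 0.110/12)^12 − 1 = 11.572%
Cedar Credit Union: (1 + 0.110/2)^2 − 1 = 11.302%
Atlas Savings: e^0.102 − 1 = 10.738%
The highest effective annual rate is Copper Lending at 11.572%.

Copper Lending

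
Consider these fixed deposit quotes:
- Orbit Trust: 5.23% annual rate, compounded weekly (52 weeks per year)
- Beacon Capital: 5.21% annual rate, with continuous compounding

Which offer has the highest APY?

Orbit Trust

Orbit Trust: (1 + 0.0523/52)^52 − 1 = 5.366%
Beacon Capital: e^0.0521 − 1 = 5.348%
The highest effective annual rate is Orbit Trust at 5.366%.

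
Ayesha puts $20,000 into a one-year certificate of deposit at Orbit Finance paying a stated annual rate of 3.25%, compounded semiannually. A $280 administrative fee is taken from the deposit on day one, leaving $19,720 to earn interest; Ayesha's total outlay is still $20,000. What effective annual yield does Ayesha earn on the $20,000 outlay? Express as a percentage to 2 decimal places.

Value after one year: 19,720 × (1 + 0.0325/2)^2 = 19,720 × 1.032764 = $20,366.11.
Effective yield on the $20,000 outlay: 20,366.11 / 20,000 − 1 = 0.018305 = 1.83%.

1.83%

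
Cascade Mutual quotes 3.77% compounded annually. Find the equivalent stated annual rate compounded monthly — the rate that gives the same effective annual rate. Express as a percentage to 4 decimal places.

Compounded annually, EAR = nominal = 0.037700.
Solve (1 + r/12)^12 = 1.037700: r/12 = 1.037700^(1/12) − 1 = 0.003089, so r = 0.037064 = 3.7064%.

3.7064%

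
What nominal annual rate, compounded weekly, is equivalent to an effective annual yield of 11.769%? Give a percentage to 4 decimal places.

(1 + r/52)^52 − 1 = 0.11769, so 1 + r/52 = 1.11769^(1/52).
r/52 = 0.002142, so r = 0.111383 = 11.1383%.

11.1383%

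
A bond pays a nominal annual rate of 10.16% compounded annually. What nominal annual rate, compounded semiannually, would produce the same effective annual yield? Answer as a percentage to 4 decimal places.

Compounded annually, EAR = nominal = 0.101600.
Solve (1 + r/2)^2 = 1.101600: r/2 = 1.101600^(1/2) − 1 = 0.049571, so r = 0.099143 = 9.9143%.

9.9143%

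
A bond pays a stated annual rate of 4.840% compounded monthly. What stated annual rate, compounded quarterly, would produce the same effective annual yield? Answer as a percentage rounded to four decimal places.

4.8595%

EAR = (1 + 0.04840/12)^12 − 1 = 0.049488.
Solve (1 + r/4)^4 = 1.049488: r/4 = 1.049488^(1/4) − 1 = 0.012149, so r = 0.048595 = 4.8595%.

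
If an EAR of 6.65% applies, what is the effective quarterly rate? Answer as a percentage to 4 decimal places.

The per-quarter rate i satisfies (1 + i)^4 = 1 + 0.0665.
i = 1.0665^(1/4) − 1 = 0.0162258 = 1.6226%.

1.6226%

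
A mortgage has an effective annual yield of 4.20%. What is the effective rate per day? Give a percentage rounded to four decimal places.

0.0113%

The per-day rate i satisfies (1 + i)^365 = 1 + 0.0420.
i = 1.0420^(1/365) − 1 = 0.0001127 = 0.0113%.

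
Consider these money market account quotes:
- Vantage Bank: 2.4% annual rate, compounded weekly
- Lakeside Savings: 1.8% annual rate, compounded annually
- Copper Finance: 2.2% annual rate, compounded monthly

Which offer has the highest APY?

Vantage Bank

Vantage Bank: (1 + 0.024/52)^52 − 1 = 2.428%
Lakeside Savings: compounded annually, EAR = 1.800%
Copper Finance: (1 + 0.022/12)^12 − 1 = 2.222%
The highest effective annual rate is Vantage Bank at 2.428%.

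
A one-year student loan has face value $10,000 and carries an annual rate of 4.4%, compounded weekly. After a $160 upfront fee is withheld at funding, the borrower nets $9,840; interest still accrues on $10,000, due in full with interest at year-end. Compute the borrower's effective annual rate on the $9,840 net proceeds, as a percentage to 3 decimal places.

Amount owed after one year: 10,000 × (1 + 0.044/52)^52 = 10,000 × 1.044963 = $10,449.63.
Effective rate on net proceeds: 10,449.63 / 9,840 − 1 = 0.061954 = 6.195%.

6.195%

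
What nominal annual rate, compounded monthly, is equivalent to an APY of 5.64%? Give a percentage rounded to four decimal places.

5.4993%

(1 + r/12)^12 − 1 = 0.0564, so 1 + r/12 = 1.0564^(1/12).
r/12 = 0.004583, so r = 0.054993 = 5.4993%.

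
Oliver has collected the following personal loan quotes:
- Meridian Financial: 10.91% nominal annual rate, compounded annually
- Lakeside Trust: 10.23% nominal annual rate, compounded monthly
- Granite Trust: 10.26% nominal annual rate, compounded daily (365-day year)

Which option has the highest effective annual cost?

Meridian Financial: compounded annually, EAR = 10.910%
Lakeside Trust: (1 + 0.1023/12)^12 − 1 = 10.724%
Granite Trust: (1 + 0.1026/365)^365 − 1 = 10.803%
The highest effective annual rate is Meridian Financial at 10.910%.

Meridian Financial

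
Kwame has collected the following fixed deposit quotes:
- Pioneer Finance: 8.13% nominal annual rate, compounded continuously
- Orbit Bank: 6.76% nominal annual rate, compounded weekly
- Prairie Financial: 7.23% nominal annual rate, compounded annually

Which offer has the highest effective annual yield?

Pioneer Finance: e^0.0813 − 1 = 8.470%
Orbit Bank: (1 + 0.0676/52)^52 − 1 = 6.989%
Prairie Financial: compounded annually, EAR = 7.230%
The highest effective annual rate is Pioneer Finance at 8.470%.

Pioneer Finance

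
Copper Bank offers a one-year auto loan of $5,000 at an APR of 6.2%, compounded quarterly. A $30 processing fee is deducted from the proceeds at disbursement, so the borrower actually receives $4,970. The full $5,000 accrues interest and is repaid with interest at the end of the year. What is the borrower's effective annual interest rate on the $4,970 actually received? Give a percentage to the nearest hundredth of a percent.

Amount owed after one year: 5,000 × (1 + 0.062/4)^4 = 5,000 × 1.063456 = $5,317.28.
Effective rate on net proceeds: 5,317.28 / 4,970 − 1 = 0.069876 = 6.99%.

6.99%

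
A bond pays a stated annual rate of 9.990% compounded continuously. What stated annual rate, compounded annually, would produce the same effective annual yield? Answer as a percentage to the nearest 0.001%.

10.506%

EAR under continuous compounding: e^0.09990 − 1 = 0.105060.
Compounded annually, the equivalent nominal rate is the EAR itself: 10.506%.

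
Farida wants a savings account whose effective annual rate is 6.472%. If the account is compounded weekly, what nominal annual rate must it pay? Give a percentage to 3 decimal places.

(1 + r/52)^52 − 1 = 0.06472, so 1 + r/52 = 1.06472^(1/52).
r/52 = 0.001207, so r = 0.062750 = 6.275%.

6.275%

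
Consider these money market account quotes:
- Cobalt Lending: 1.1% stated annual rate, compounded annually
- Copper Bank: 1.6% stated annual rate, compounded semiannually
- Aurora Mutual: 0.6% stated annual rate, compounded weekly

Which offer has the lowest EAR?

Aurora Mutual

Cobalt Lending: compounded annually, EAR = 1.100%
Copper Bank: (1 + 0.016/2)^2 − 1 = 1.606%
Aurora Mutual: (1 + 0.006/52)^52 − 1 = 0.602%
The lowest effective annual rate is Aurora Mutual at 0.602%.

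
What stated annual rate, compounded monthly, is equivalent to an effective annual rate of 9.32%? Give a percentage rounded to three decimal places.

(1 + r/12)^12 − 1 = 0.0932, so 1 + r/12 = 1.0932^(1/12).
r/12 = 0.007453, so r = 0.089441 = 8.944%.

8.944%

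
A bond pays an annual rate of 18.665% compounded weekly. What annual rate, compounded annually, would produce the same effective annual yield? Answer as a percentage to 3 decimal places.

20.480%

EAR = (1 + 0.18665/52)^52 − 1 = 0.204803.
Compounded annually, the equivalent nominal rate is the EAR itself: 20.480%.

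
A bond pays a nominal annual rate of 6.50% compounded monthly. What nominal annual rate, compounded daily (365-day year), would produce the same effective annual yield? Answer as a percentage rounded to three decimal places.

EAR = (1 + 0.0650/12)^12 − 1 = 0.066972.
Solve (1 + r/365)^365 = 1.066972: r/365 = 1.066972^(1/365) − 1 = 0.000178, so r = 0.064830 = 6.483%.

6.483%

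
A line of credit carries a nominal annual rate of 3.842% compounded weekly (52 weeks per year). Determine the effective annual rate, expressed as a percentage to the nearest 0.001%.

3.915%

EAR = (1 + 0.03842/52)^52 − 1.
= (1 + 0.000739)^52 − 1 = 1.039153 − 1 = 3.915%.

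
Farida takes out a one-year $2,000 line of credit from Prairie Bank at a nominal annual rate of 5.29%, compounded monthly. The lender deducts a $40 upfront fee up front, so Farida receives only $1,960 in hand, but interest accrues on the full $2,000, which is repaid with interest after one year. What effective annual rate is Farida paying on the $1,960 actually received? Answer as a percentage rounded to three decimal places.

Amount owed after one year: 2,000 × (1 + 0.0529/12)^12 = 2,000 × 1.054202 = $2,108.40.
Effective rate on net proceeds: 2,108.40 / 1,960 − 1 = 0.075716 = 7.572%.

7.572%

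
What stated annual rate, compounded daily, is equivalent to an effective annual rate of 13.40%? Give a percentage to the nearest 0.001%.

12.577%

(1 + r/365)^365 − 1 = 0.1340, so 1 + r/365 = 1.1340^(1/365).
r/365 = 0.000345, so r = 0.125773 = 12.577%.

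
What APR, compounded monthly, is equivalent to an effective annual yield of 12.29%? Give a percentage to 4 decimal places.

(1 + r/12)^12 − 1 = 0.1229, so 1 + r/12 = 1.1229^(1/12).
r/12 = 0.009706, so r = 0.116476 = 11.6476%.

11.6476%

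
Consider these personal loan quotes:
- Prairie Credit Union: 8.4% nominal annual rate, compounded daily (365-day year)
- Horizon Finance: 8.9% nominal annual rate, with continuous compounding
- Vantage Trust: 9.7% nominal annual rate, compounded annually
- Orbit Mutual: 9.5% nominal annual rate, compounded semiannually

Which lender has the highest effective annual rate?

Orbit Mutual

Prairie Credit Union: (1 + 0.084/365)^365 − 1 = 8.762%
Horizon Finance: e^0.089 − 1 = 9.308%
Vantage Trust: compounded annually, EAR = 9.700%
Orbit Mutual: (1 + 0.095/2)^2 − 1 = 9.726%
The highest effective annual rate is Orbit Mutual at 9.726%.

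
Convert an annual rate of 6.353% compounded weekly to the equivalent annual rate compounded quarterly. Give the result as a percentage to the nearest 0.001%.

EAR = (1 + 0.06353/52)^52 − 1 = 0.065550.
Solve (1 + r/4)^4 = 1.065550: r/4 = 1.065550^(1/4) − 1 = 0.015999, so r = 0.063998 = 6.400%.

6.400%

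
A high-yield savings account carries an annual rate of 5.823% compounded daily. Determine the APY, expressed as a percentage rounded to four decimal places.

EAR = (1 + 0.05823/365)^365 − 1.
= 1.059954 − 1 = 5.9954%.

5.9954%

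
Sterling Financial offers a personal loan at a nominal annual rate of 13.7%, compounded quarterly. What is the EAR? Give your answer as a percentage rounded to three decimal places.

EAR = (1 + 0.137/4)^4 − 1.
= (1 + 0.034250)^4 − 1 = 1.144200 − 1 = 14.420%.

14.420%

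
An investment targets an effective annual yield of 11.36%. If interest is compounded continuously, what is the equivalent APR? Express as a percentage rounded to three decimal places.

10.760%

Continuous: nominal r satisfies e^r − 1 = 0.1136.
r = ln(1 + 0.1136) = ln(1.1136) = 0.107598 = 10.760%.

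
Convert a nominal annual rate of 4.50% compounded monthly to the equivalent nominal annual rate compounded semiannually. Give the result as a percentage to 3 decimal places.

4.542%

EAR = (1 + 0.0450/12)^12 − 1 = 0.045940.
Solve (1 + r/2)^2 = 1.045940: r/2 = 1.045940^(1/2) − 1 = 0.022712, so r = 0.045424 = 4.542%.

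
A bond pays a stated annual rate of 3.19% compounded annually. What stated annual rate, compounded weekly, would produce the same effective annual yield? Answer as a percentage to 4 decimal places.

Compounded annually, EAR = nominal = 0.031900.
Solve (1 + r/52)^52 = 1.031900: r/52 = 1.031900^(1/52) − 1 = 0.000604, so r = 0.031411 = 3.1411%.

3.1411%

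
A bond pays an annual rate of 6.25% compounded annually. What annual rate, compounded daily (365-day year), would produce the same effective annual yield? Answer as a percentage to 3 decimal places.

Compounded annually, EAR = nominal = 0.062500.
Solve (1 + r/365)^365 = 1.062500: r/365 = 1.062500^(1/365) − 1 = 0.000166, so r = 0.060630 = 6.063%.

6.063%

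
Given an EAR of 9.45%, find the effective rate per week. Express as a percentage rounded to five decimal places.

The per-week rate i satisfies (1 + i)^52 = 1 + 0.0945.
i = 1.0945^(1/52) − 1 = 0.0017380 = 0.17380%.

0.17380%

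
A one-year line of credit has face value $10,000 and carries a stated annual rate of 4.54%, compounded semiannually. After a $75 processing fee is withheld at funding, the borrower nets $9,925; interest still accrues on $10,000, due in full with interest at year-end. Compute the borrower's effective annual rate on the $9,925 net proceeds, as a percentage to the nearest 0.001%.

Amount owed after one year: 10,000 × (1 + 0.0454/2)^2 = 10,000 × 1.045915 = $10,459.15.
Effective rate on net proceeds: 10,459.15 / 9,925 − 1 = 0.053819 = 5.382%.

5.382%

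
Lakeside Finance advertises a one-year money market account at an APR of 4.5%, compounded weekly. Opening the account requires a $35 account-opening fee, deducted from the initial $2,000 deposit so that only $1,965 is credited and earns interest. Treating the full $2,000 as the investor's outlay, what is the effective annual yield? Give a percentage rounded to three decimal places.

2.770%

Value after one year: 1,965 × (1 + 0.045/52)^52 = 1,965 × 1.046008 = $2,055.40.
Effective yield on the $2,000 outlay: 2,055.40 / 2,000 − 1 = 0.027702 = 2.770%.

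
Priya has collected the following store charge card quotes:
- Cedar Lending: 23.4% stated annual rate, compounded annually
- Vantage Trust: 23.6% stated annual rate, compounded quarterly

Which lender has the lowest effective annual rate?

Cedar Lending

Cedar Lending: compounded annually, EAR = 23.400%
Vantage Trust: (1 + 0.236/4)^4 − 1 = 25.772%
The lowest effective annual rate is Cedar Lending at 23.400%.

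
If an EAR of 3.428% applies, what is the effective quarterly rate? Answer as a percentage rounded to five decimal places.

0.84620%

The per-quarter rate i satisfies (1 + i)^4 = 1 + 0.03428.
i = 1.03428^(1/4) − 1 = 0.0084620 = 0.84620%.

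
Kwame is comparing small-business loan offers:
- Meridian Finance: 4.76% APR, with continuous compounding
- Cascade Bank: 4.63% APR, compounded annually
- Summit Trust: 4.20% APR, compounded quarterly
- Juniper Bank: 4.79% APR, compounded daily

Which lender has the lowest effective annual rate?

Meridian Finance: e^0.0476 − 1 = 4.875%
Cascade Bank: compounded annually, EAR = 4.630%
Summit Trust: (1 + 0.0420/4)^4 − 1 = 4.267%
Juniper Bank: (1 + 0.0479/365)^365 − 1 = 4.906%
The lowest effective annual rate is Summit Trust at 4.267%.

Summit Trust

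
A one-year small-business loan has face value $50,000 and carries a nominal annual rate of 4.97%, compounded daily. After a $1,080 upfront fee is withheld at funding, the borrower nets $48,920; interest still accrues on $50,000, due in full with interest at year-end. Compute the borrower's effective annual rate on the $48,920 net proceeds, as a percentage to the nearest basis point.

Amount owed after one year: 50,000 × (1 + 0.0497/365)^365 = 50,000 × 1.050952 = $52,547.61.
Effective rate on net proceeds: 52,547.61 / 48,920 − 1 = 0.074154 = 7.42%.

7.42%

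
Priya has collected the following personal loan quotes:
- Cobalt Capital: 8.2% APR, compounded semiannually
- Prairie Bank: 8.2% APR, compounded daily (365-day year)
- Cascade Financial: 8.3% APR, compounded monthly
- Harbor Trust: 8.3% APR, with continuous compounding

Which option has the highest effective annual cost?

Harbor Trust

Cobalt Capital: (1 + 0.082/2)^2 − 1 = 8.368%
Prairie Bank: (1 + 0.082/365)^365 − 1 = 8.545%
Cascade Financial: (1 + 0.083/12)^12 − 1 = 8.623%
Harbor Trust: e^0.083 − 1 = 8.654%
The highest effective annual rate is Harbor Trust at 8.654%.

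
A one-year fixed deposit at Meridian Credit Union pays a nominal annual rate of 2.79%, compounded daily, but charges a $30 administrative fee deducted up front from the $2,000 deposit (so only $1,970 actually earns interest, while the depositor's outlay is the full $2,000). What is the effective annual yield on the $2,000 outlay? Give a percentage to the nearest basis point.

1.29%

Value after one year: 1,970 × (1 + 0.0279/365)^365 = 1,970 × 1.028292 = $2,025.73.
Effective yield on the $2,000 outlay: 2,025.73 / 2,000 − 1 = 0.012867 = 1.29%.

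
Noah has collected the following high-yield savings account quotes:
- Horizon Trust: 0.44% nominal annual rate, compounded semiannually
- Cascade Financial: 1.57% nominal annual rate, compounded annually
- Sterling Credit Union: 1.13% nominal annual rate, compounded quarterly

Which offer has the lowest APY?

Horizon Trust

Horizon Trust: (1 + 0.0044/2)^2 − 1 = 0.440%
Cascade Financial: compounded annually, EAR = 1.570%
Sterling Credit Union: (1 + 0.0113/4)^4 − 1 = 1.135%
The lowest effective annual rate is Horizon Trust at 0.440%.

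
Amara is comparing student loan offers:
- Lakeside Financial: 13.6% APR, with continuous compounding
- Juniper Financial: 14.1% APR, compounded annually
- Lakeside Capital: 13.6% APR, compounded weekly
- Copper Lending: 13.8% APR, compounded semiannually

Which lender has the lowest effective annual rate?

Juniper Financial

Lakeside Financial: e^0.136 − 1 = 14.568%
Juniper Financial: compounded annually, EAR = 14.100%
Lakeside Capital: (1 + 0.136/52)^52 − 1 = 14.548%
Copper Lending: (1 + 0.138/2)^2 − 1 = 14.276%
The lowest effective annual rate is Juniper Financial at 14.100%.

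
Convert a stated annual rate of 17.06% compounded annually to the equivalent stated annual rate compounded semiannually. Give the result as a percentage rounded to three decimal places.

16.389%

Compounded annually, EAR = nominal = 0.170600.
Solve (1 + r/2)^2 = 1.170600: r/2 = 1.170600^(1/2) − 1 = 0.081943, so r = 0.163885 = 16.389%.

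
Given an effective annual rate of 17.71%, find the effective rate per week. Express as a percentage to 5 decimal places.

0.31406%

The per-week rate i satisfies (1 + i)^52 = 1 + 0.1771.
i = 1.1771^(1/52) − 1 = 0.0031406 = 0.31406%.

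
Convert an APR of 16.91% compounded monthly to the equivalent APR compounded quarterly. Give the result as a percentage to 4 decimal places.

EAR = (1 + 0.1691/12)^12 − 1 = 0.182842.
Solve (1 + r/4)^4 = 1.182842: r/4 = 1.182842^(1/4) − 1 = 0.042874, so r = 0.171494 = 17.1494%.

17.1494%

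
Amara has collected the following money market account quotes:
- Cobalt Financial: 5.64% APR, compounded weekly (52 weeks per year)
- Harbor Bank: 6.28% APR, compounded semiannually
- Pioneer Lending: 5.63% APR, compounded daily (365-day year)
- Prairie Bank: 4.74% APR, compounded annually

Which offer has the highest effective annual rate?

Cobalt Financial: (1 + 0.0564/52)^52 − 1 = 5.799%
Harbor Bank: (1 + 0.0628/2)^2 − 1 = 6.379%
Pioneer Lending: (1 + 0.0563/365)^365 − 1 = 5.791%
Prairie Bank: compounded annually, EAR = 4.740%
The highest effective annual rate is Harbor Bank at 6.379%.

Harbor Bank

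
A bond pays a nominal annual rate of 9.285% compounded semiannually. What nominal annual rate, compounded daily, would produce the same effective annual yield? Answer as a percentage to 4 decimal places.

9.0770%

EAR = (1 + 0.09285/2)^2 − 1 = 0.095005.
Solve (1 + r/365)^365 = 1.095005: r/365 = 1.095005^(1/365) − 1 = 0.000249, so r = 0.090770 = 9.0770%.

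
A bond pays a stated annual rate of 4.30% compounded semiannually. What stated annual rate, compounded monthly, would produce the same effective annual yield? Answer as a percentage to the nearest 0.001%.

EAR = (1 + 0.0430/2)^2 − 1 = 0.043462.
Solve (1 + r/12)^12 = 1.043462: r/12 = 1.043462^(1/12) − 1 = 0.003552, so r = 0.042620 = 4.262%.

4.262%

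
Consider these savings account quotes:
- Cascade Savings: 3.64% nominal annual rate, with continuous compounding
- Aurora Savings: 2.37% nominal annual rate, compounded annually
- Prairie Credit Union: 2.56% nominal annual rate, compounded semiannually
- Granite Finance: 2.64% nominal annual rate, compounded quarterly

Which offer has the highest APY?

Cascade Savings: e^0.0364 − 1 = 3.707%
Aurora Savings: compounded annually, EAR = 2.370%
Prairie Credit Union: (1 + 0.0256/2)^2 − 1 = 2.576%
Granite Finance: (1 + 0.0264/4)^4 − 1 = 2.666%
The highest effective annual rate is Cascade Savings at 3.707%.

Cascade Savings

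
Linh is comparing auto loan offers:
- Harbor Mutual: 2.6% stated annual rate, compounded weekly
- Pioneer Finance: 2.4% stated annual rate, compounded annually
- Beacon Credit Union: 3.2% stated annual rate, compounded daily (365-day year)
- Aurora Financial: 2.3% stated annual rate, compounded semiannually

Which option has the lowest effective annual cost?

Aurora Financial

Harbor Mutual: (1 + 0.026/52)^52 − 1 = 2.633%
Pioneer Finance: compounded annually, EAR = 2.400%
Beacon Credit Union: (1 + 0.032/365)^365 − 1 = 3.252%
Aurora Financial: (1 + 0.023/2)^2 − 1 = 2.313%
The lowest effective annual rate is Aurora Financial at 2.313%.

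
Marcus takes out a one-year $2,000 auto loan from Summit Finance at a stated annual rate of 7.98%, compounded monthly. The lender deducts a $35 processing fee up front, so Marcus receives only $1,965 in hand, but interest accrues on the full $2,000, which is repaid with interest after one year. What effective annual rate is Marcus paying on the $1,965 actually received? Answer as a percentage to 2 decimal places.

Amount owed after one year: 2,000 × (1 + 0.0798/12)^12 = 2,000 × 1.082784 = $2,165.57.
Effective rate on net proceeds: 2,165.57 / 1,965 − 1 = 0.102071 = 10.21%.

10.21%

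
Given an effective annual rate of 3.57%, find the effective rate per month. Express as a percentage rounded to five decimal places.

0.29274%

The per-month rate i satisfies (1 + i)^12 = 1 + 0.0357.
i = 1.0357^(1/12) − 1 = 0.0029274 = 0.29274%.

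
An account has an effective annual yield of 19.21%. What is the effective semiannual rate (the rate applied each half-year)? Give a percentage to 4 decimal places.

9.1833%

The per-half-year rate i satisfies (1 + i)^2 = 1 + 0.1921.
i = 1.1921^(1/2) − 1 = 0.0918333 = 9.1833%.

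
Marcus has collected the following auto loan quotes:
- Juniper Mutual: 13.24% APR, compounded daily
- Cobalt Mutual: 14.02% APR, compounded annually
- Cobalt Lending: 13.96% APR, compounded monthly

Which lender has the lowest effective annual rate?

Juniper Mutual: (1 + 0.1324/365)^365 − 1 = 14.154%
Cobalt Mutual: compounded annually, EAR = 14.020%
Cobalt Lending: (1 + 0.1396/12)^12 − 1 = 14.889%
The lowest effective annual rate is Cobalt Mutual at 14.020%.

Cobalt Mutual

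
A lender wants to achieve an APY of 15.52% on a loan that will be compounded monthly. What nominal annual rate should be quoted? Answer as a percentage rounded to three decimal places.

14.514%

(1 + r/12)^12 − 1 = 0.1552, so 1 + r/12 = 1.1552^(1/12).
r/12 = 0.012095, so r = 0.145144 = 14.514%.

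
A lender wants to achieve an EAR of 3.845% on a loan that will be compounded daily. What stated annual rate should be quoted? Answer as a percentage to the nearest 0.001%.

(1 + r/365)^365 − 1 = 0.03845, so 1 + r/365 = 1.03845^(1/365).
r/365 = 0.000103, so r = 0.037731 = 3.773%.

3.773%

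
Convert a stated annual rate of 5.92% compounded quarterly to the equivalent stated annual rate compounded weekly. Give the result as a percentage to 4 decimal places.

5.8799%

EAR = (1 + 0.0592/4)^4 − 1 = 0.060527.
Solve (1 + r/52)^52 = 1.060527: r/52 = 1.060527^(1/52) − 1 = 0.001131, so r = 0.058799 = 5.8799%.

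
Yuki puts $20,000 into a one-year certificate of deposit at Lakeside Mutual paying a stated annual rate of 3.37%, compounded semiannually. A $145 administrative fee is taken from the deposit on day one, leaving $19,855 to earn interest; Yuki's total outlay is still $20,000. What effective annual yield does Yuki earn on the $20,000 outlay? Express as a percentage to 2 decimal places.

2.65%

Value after one year: 19,855 × (1 + 0.0337/2)^2 = 19,855 × 1.033984 = $20,529.75.
Effective yield on the $20,000 outlay: 20,529.75 / 20,000 − 1 = 0.026488 = 2.65%.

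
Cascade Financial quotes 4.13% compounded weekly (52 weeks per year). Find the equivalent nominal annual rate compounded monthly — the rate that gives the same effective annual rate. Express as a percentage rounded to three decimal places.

EAR = (1 + 0.0413/52)^52 − 1 = 0.042148.
Solve (1 + r/12)^12 = 1.042148: r/12 = 1.042148^(1/12) − 1 = 0.003446, so r = 0.041355 = 4.135%.

4.135%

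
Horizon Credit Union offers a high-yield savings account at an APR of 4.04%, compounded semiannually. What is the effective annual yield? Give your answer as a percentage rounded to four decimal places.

4.0808%

EAR = (1 + 0.0404/2)^2 − 1.
= (1 + 0.020200)^2 − 1 = 1.040808 − 1 = 4.0808%.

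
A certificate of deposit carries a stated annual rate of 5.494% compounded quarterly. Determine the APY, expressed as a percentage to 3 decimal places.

EAR = (1 + 0.05494/4)^4 − 1.
= 1.056082 − 1 = 5.608%.

5.608%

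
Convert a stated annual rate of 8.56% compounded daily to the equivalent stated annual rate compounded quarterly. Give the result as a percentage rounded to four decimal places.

EAR = (1 + 0.0856/365)^365 − 1 = 0.089360.
Solve (1 + r/4)^4 = 1.089360: r/4 = 1.089360^(1/4) − 1 = 0.021628, so r = 0.086512 = 8.6512%.

8.6512%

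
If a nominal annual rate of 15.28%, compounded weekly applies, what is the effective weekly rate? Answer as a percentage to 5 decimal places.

0.29385%

With a nominal annual rate compounded weekly, the periodic rate is the nominal rate divided by 52.
i = 0.1528 / 52 = 0.0029385 = 0.29385%.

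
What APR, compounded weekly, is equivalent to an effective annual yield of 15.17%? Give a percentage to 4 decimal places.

(1 + r/52)^52 − 1 = 0.1517, so 1 + r/52 = 1.1517^(1/52).
r/52 = 0.002720, so r = 0.141431 = 14.1431%.

14.1431%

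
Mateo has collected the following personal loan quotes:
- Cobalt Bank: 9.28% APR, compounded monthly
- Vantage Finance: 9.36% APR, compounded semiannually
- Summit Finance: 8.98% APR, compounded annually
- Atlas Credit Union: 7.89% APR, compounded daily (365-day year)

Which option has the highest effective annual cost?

Cobalt Bank: (1 + 0.0928/12)^12 − 1 = 9.685%
Vantage Finance: (1 + 0.0936/2)^2 − 1 = 9.579%
Summit Finance: compounded annually, EAR = 8.980%
Atlas Credit Union: (1 + 0.0789/365)^365 − 1 = 8.209%
The highest effective annual rate is Cobalt Bank at 9.685%.

Cobalt Bank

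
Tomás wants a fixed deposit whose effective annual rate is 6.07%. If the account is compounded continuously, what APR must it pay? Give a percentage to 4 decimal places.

Continuous: nominal r satisfies e^r − 1 = 0.0607.
r = ln(1 + 0.0607) = ln(1.0607) = 0.058929 = 5.8929%.

5.8929%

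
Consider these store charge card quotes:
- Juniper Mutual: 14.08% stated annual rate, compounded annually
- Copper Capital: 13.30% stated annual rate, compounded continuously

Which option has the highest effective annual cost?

Copper Capital

Juniper Mutual: compounded annually, EAR = 14.080%
Copper Capital: e^0.1330 − 1 = 14.225%
The highest effective annual rate is Copper Capital at 14.225%.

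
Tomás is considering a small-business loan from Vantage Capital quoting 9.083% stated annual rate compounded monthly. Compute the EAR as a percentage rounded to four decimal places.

9.4708%

EAR = (1 + 0.09083/12)^12 − 1.
= 1.094708 − 1 = 9.4708%.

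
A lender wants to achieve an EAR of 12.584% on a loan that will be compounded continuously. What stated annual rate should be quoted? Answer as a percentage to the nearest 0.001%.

Continuous: nominal r satisfies e^r − 1 = 0.12584.
r = ln(1 + 0.12584) = ln(1.12584) = 0.118529 = 11.853%.

11.853%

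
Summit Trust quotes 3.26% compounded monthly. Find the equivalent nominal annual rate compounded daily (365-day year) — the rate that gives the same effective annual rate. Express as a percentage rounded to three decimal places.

3.256%

EAR = (1 + 0.0326/12)^12 − 1 = 0.033092.
Solve (1 + r/365)^365 = 1.033092: r/365 = 1.033092^(1/365) − 1 = 0.000089, so r = 0.032557 = 3.256%.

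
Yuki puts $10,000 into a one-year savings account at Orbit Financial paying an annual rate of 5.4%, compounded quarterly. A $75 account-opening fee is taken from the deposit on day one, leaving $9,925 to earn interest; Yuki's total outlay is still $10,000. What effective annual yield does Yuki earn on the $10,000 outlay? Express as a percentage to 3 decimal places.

4.719%

Value after one year: 9,925 × (1 + 0.054/4)^4 = 9,925 × 1.055103 = $10,471.90.
Effective yield on the $10,000 outlay: 10,471.90 / 10,000 − 1 = 0.047190 = 4.719%.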